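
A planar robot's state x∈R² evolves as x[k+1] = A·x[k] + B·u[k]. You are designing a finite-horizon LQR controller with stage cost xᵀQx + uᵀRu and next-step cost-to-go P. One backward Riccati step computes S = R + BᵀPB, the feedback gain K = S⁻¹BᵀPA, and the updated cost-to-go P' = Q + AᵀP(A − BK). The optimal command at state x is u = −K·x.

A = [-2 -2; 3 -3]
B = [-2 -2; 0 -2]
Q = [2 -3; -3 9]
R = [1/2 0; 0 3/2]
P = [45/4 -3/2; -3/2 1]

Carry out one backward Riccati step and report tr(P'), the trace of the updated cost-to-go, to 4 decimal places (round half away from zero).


BᵀP = [-22.5000 3.0000; -19.5000 1.0000]
S = R + BᵀPB = [1/2 0; 0 3/2] + [45.0000 39.0000; 39.0000 37.0000] = [45.5000 39.0000; 39.0000 38.5000]
BᵀPA = [54.0000 36.0000; 42.0000 36.0000]
K = S⁻¹·BᵀPA = [1.9112 -0.0780; -0.8451 1.0141]
A−BK = [0.1322 -0.1278; 1.3099 -0.9718]
AᵀP(A−BK) = [4.2904 -2.3792; -2.3792 2.3012]
P' = Q + AᵀP(A−BK) = [6.2904 -5.3792; -5.3792 11.3012]
tr(P') = 17.5915

17.5915


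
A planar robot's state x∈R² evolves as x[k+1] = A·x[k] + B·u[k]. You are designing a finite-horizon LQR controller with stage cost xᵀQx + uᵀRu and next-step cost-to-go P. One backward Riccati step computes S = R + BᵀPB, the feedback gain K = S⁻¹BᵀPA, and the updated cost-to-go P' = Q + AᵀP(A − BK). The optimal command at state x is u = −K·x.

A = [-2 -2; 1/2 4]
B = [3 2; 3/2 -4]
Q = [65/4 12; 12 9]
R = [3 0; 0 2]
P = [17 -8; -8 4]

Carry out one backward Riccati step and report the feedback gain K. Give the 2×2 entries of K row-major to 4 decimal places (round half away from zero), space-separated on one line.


-0.3183 -0.1608 -0.3826 -0.9003

BᵀP = [39.0000 -18.0000; 66.0000 -32.0000]
S = R + BᵀPB = [3 0; 0 2] + [90.0000 150.0000; 150.0000 260.0000] = [93.0000 150.0000; 150.0000 262.0000]
BᵀPA = [-87.0000 -150.0000; -148.0000 -260.0000]
K = S⁻¹·BᵀPA = [-0.3183 -0.1608; -0.3826 -0.9003]
A−BK = [-0.2797 0.2830; -0.5531 0.6399]
AᵀP(A−BK) = [0.6752 0.7653; 0.7653 1.8006]
P' = Q + AᵀP(A−BK) = [16.9252 12.7653; 12.7653 10.8006]
tr(P') = 27.7259


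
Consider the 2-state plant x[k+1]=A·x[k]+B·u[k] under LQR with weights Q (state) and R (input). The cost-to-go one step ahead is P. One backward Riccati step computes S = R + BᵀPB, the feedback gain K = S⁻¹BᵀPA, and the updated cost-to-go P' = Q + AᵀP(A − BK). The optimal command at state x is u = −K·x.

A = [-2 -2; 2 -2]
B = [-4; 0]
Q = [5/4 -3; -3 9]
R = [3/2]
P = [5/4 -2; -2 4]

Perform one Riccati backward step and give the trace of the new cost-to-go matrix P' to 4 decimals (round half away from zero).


19.1337

BᵀP = [-5.0000 8.0000]
S = R + BᵀPB = [3/2] + [20.0000] = [21.5000]
BᵀPA = [26.0000 -6.0000]
K = S⁻¹·BᵀPA = [1.2093 -0.2791]
A−BK = [2.8372 -3.1163; 2.0000 -2.0000]
AᵀP(A−BK) = [5.5581 -3.7442; -3.7442 3.3256]
P' = Q + AᵀP(A−BK) = [6.8081 -6.7442; -6.7442 12.3256]
tr(P') = 19.1337


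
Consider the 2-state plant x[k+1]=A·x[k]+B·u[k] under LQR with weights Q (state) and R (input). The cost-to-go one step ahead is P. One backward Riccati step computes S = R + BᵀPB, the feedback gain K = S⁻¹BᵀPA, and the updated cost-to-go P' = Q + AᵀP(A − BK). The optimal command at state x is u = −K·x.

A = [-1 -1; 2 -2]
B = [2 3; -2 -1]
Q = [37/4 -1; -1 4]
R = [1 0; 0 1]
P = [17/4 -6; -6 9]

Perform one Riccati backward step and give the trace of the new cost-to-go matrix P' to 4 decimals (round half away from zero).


BᵀP = [20.5000 -30.0000; 18.7500 -27.0000]
S = R + BᵀPB = [1 0; 0 1] + [101.0000 91.5000; 91.5000 83.2500] = [102.0000 91.5000; 91.5000 84.2500]
BᵀPA = [-80.5000 39.5000; -72.7500 35.2500]
K = S⁻¹·BᵀPA = [-0.5672 0.4633; -0.2475 -0.0847]
A−BK = [0.8768 -1.6723; 0.6181 -1.1582]
AᵀP(A−BK) = [0.5853 -0.6215; -0.6215 0.9379]
P' = Q + AᵀP(A−BK) = [9.8353 -1.6215; -1.6215 4.9379]
tr(P') = 14.7732

14.7732


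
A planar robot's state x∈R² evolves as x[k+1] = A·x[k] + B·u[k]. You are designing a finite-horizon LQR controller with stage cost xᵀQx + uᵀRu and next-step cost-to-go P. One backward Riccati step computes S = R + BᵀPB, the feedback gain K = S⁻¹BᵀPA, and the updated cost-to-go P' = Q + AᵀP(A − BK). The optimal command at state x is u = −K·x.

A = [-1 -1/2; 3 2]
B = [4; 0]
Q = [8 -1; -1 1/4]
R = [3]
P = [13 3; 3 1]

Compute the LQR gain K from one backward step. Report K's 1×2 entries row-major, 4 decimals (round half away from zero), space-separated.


BᵀP = [52.0000 12.0000]
S = R + BᵀPB = [3] + [208.0000] = [211.0000]
BᵀPA = [-16.0000 -2.0000]
K = S⁻¹·BᵀPA = [-0.0758 -0.0095]
A−BK = [-0.6967 -0.4621; 3.0000 2.0000]
AᵀP(A−BK) = [2.7867 1.8483; 1.8483 1.2310]
P' = Q + AᵀP(A−BK) = [10.7867 0.8483; 0.8483 1.4810]
tr(P') = 12.2678

-0.0758 -0.0095


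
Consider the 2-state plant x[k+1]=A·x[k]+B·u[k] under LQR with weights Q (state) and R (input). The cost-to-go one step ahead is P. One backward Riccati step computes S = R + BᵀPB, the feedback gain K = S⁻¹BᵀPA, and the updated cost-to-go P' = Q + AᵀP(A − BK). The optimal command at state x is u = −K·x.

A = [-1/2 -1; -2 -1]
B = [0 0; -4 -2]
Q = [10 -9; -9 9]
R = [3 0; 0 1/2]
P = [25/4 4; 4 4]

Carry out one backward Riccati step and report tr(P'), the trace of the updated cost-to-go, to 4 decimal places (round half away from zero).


BᵀP = [-16.0000 -16.0000; -8.0000 -8.0000]
S = R + BᵀPB = [3 0; 0 1/2] + [64.0000 32.0000; 32.0000 16.0000] = [67.0000 32.0000; 32.0000 16.5000]
BᵀPA = [40.0000 32.0000; 20.0000 16.0000]
K = S⁻¹·BᵀPA = [0.2454 0.1963; 0.7362 0.5890]
A−BK = [-0.5000 -1.0000; 0.4540 0.9632]
AᵀP(A−BK) = [1.0226 1.4931; 1.4931 2.5445]
P' = Q + AᵀP(A−BK) = [11.0226 -7.5069; -7.5069 11.5445]
tr(P') = 22.5671

22.5671


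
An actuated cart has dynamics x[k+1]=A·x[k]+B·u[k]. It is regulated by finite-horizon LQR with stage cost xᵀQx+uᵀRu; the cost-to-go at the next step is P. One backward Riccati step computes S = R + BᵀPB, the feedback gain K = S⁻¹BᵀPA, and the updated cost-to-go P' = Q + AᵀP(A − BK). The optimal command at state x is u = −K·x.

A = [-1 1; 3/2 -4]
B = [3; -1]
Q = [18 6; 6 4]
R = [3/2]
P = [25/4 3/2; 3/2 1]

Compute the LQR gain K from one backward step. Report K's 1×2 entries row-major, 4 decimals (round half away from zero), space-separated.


BᵀP = [17.2500 3.5000]
S = R + BᵀPB = [3/2] + [48.2500] = [49.7500]
BᵀPA = [-12.0000 3.2500]
K = S⁻¹·BᵀPA = [-0.2412 0.0653]
A−BK = [-0.2764 0.8040; 1.2588 -3.9347]
AᵀP(A−BK) = [1.1055 -3.2161; -3.2161 10.0377]
P' = Q + AᵀP(A−BK) = [19.1055 2.7839; 2.7839 14.0377]
tr(P') = 33.1432

-0.2412 0.0653


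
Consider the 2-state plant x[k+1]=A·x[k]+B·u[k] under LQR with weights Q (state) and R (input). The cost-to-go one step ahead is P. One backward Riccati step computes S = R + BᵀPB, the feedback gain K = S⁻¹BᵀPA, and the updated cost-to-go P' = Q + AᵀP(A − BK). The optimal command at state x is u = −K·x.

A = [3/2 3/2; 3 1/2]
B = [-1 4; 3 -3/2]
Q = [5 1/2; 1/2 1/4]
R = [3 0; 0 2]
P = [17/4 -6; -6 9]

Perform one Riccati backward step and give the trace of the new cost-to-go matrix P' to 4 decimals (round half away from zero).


BᵀP = [-22.2500 33.0000; 26.0000 -37.5000]
S = R + BᵀPB = [3 0; 0 2] + [121.2500 -138.5000; -138.5000 160.2500] = [124.2500 -138.5000; -138.5000 162.2500]
BᵀPA = [65.6250 -16.8750; -73.5000 20.2500]
K = S⁻¹·BᵀPA = [0.4788 0.0682; -0.0443 0.1830]
A−BK = [2.1560 0.8361; 1.4972 0.5699]
AᵀP(A−BK) = [1.8860 0.5392; 0.5392 0.2571]
P' = Q + AᵀP(A−BK) = [6.8860 1.0392; 1.0392 0.5071]
tr(P') = 7.3931

7.3931


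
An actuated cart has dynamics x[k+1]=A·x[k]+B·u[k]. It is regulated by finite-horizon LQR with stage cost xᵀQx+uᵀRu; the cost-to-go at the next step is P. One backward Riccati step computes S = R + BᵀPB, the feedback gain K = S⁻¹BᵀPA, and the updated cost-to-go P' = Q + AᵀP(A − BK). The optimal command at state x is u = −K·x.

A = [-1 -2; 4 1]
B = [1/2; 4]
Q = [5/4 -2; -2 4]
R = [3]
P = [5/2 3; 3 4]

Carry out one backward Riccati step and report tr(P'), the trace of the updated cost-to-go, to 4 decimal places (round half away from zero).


BᵀP = [13.2500 17.5000]
S = R + BᵀPB = [3] + [76.6250] = [79.6250]
BᵀPA = [56.7500 -9.0000]
K = S⁻¹·BᵀPA = [0.7127 -0.1130]
A−BK = [-1.3564 -1.9435; 1.1491 1.4521]
AᵀP(A−BK) = [2.0534 0.4144; 0.4144 0.9827]
P' = Q + AᵀP(A−BK) = [3.3034 -1.5856; -1.5856 4.9827]
tr(P') = 8.2861

8.2861


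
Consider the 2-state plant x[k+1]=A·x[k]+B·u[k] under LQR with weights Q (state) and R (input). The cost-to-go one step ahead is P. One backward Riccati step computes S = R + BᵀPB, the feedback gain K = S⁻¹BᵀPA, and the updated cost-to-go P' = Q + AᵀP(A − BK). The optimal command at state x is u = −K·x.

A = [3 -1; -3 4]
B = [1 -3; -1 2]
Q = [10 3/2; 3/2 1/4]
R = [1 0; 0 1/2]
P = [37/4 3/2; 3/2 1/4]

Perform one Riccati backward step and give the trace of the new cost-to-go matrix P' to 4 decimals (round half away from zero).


10.7777

BᵀP = [7.7500 1.2500; -24.7500 -4.0000]
S = R + BᵀPB = [1 0; 0 1/2] + [6.5000 -20.7500; -20.7500 66.2500] = [7.5000 -20.7500; -20.7500 66.7500]
BᵀPA = [19.5000 -2.7500; -62.2500 8.7500]
K = S⁻¹·BᵀPA = [0.1418 -0.0285; -0.8885 0.1222]
A−BK = [0.1927 -0.6048; -1.0812 3.7270]
AᵀP(A−BK) = [0.4255 -0.0856; -0.0856 0.1021]
P' = Q + AᵀP(A−BK) = [10.4255 1.4144; 1.4144 0.3521]
tr(P') = 10.7777


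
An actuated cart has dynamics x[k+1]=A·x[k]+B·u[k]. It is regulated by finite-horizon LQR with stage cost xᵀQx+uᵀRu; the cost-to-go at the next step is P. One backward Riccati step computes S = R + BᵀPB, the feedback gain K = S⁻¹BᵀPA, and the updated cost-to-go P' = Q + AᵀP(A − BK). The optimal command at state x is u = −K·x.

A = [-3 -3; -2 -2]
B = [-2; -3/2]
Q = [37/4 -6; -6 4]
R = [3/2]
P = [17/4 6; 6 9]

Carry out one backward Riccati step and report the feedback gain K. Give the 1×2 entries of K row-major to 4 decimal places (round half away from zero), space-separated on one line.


BᵀP = [-17.5000 -25.5000]
S = R + BᵀPB = [3/2] + [73.2500] = [74.7500]
BᵀPA = [103.5000 103.5000]
K = S⁻¹·BᵀPA = [1.3846 1.3846]
A−BK = [-0.2308 -0.2308; 0.0769 0.0769]
AᵀP(A−BK) = [2.9423 2.9423; 2.9423 2.9423]
P' = Q + AᵀP(A−BK) = [12.1923 -3.0577; -3.0577 6.9423]
tr(P') = 19.1346

1.3846 1.3846


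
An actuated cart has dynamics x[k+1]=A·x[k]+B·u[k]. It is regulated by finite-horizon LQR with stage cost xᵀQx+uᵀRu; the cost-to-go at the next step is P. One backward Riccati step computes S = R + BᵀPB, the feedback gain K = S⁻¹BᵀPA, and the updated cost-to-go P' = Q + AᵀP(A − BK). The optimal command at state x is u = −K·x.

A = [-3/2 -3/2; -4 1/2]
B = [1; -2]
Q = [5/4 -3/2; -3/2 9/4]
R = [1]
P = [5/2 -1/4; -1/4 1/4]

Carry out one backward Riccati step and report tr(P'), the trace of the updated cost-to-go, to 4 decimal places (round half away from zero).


BᵀP = [3.0000 -0.7500]
S = R + BᵀPB = [1] + [4.5000] = [5.5000]
BᵀPA = [-1.5000 -4.8750]
K = S⁻¹·BᵀPA = [-0.2727 -0.8864]
A−BK = [-1.2273 -0.6136; -4.5455 -1.2727]
AᵀP(A−BK) = [6.2159 2.4830; 2.4830 1.7415]
P' = Q + AᵀP(A−BK) = [7.4659 0.9830; 0.9830 3.9915]
tr(P') = 11.4574

11.4574


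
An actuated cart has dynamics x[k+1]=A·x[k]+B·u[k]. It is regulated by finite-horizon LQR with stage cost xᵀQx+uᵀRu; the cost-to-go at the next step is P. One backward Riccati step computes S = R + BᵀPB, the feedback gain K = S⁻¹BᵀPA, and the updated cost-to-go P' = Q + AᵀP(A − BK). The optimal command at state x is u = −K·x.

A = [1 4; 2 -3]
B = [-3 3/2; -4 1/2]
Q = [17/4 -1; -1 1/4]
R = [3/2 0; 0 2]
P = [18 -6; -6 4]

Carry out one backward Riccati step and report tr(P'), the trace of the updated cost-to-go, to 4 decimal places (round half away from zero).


56.7265

BᵀP = [-30.0000 2.0000; 24.0000 -7.0000]
S = R + BᵀPB = [3/2 0; 0 2] + [82.0000 -44.0000; -44.0000 32.5000] = [83.5000 -44.0000; -44.0000 34.5000]
BᵀPA = [-26.0000 -126.0000; 10.0000 117.0000]
K = S⁻¹·BᵀPA = [-0.4837 0.8478; -0.3271 4.4726]
A−BK = [0.0394 -0.1654; 0.2286 -1.8449]
AᵀP(A−BK) = [0.6938 -4.6822; -4.6822 51.5327]
P' = Q + AᵀP(A−BK) = [4.9438 -5.6822; -5.6822 51.7827]
tr(P') = 56.7265


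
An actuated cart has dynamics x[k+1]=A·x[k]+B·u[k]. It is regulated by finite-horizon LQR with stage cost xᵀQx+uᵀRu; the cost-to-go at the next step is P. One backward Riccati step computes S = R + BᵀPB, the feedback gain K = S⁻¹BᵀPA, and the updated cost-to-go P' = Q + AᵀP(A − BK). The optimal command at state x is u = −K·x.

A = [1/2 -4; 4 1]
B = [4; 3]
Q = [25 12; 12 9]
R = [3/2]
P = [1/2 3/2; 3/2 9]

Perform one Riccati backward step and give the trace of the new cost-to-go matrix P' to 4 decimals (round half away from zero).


BᵀP = [6.5000 33.0000]
S = R + BᵀPB = [3/2] + [125.0000] = [126.5000]
BᵀPA = [135.2500 7.0000]
K = S⁻¹·BᵀPA = [1.0692 0.0553]
A−BK = [-3.7767 -4.2213; 0.7925 0.8340]
AᵀP(A−BK) = [5.5198 4.2658; 4.2658 4.6126]
P' = Q + AᵀP(A−BK) = [30.5198 16.2658; 16.2658 13.6126]
tr(P') = 44.1324

44.1324


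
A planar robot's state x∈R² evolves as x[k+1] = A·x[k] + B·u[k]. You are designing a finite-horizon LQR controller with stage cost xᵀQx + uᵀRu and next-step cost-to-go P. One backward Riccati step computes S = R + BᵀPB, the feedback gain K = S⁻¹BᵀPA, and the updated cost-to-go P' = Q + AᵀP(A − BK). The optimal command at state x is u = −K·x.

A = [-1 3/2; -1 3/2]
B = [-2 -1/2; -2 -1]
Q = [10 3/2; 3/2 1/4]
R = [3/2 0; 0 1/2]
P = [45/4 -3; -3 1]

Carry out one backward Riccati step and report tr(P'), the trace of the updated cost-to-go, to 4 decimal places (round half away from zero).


11.3252

BᵀP = [-16.5000 4.0000; -2.6250 0.5000]
S = R + BᵀPB = [3/2 0; 0 1/2] + [25.0000 4.2500; 4.2500 0.8125] = [26.5000 4.2500; 4.2500 1.3125]
BᵀPA = [12.5000 -18.7500; 2.1250 -3.1875]
K = S⁻¹·BᵀPA = [0.4411 -0.6617; 0.1907 -0.2860]
A−BK = [-0.0224 0.0336; 0.0729 -0.1093]
AᵀP(A−BK) = [0.3308 -0.4963; -0.4963 0.7444]
P' = Q + AᵀP(A−BK) = [10.3308 1.0037; 1.0037 0.9944]
tr(P') = 11.3252


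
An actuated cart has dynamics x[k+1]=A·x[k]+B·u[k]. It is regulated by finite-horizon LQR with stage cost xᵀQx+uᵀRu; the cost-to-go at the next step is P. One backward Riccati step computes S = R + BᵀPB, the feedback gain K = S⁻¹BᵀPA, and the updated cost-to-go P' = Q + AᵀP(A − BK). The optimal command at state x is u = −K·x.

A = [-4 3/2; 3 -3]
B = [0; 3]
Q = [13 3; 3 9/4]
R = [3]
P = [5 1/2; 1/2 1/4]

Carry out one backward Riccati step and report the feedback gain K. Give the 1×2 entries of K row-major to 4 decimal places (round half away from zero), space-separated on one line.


BᵀP = [1.5000 0.7500]
S = R + BᵀPB = [3] + [2.2500] = [5.2500]
BᵀPA = [-3.7500 0.0000]
K = S⁻¹·BᵀPA = [-0.7143 0.0000]
A−BK = [-4.0000 1.5000; 5.1429 -3.0000]
AᵀP(A−BK) = [67.5714 -24.0000; -24.0000 9.0000]
P' = Q + AᵀP(A−BK) = [80.5714 -21.0000; -21.0000 11.2500]
tr(P') = 91.8214

-0.7143 0.0000


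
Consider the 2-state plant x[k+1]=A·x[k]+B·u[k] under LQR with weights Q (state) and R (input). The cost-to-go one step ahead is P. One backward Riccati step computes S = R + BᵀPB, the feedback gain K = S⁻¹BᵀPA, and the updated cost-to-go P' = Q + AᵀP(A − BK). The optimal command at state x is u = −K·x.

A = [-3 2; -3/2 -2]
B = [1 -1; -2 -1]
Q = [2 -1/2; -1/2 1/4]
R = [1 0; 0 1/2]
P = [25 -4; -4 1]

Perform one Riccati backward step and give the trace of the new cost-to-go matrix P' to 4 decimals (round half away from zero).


BᵀP = [33.0000 -6.0000; -21.0000 3.0000]
S = R + BᵀPB = [1 0; 0 1/2] + [45.0000 -27.0000; -27.0000 18.0000] = [46.0000 -27.0000; -27.0000 18.5000]
BᵀPA = [-90.0000 78.0000; 58.5000 -48.0000]
K = S⁻¹·BᵀPA = [-0.7008 1.2049; 2.1393 -0.8361]
A−BK = [-0.1598 -0.0410; -0.7623 -0.4262]
AᵀP(A−BK) = [3.0246 -1.6475; -1.6475 1.8852]
P' = Q + AᵀP(A−BK) = [5.0246 -2.1475; -2.1475 2.1352]
tr(P') = 7.1598

7.1598


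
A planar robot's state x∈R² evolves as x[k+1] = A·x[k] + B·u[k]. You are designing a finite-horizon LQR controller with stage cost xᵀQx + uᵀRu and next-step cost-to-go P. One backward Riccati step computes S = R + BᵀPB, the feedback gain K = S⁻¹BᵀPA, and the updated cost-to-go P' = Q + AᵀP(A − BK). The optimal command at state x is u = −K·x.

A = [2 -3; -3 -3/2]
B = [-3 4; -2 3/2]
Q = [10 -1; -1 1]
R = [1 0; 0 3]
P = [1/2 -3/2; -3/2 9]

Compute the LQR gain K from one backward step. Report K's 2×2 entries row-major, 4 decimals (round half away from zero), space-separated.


2.2954 0.5453 0.7328 -0.2060

BᵀP = [1.5000 -13.5000; -0.2500 7.5000]
S = R + BᵀPB = [1 0; 0 3] + [22.5000 -14.2500; -14.2500 10.2500] = [23.5000 -14.2500; -14.2500 13.2500]
BᵀPA = [43.5000 15.7500; -23.0000 -10.5000]
K = S⁻¹·BᵀPA = [2.2954 0.5453; 0.7328 -0.2060]
A−BK = [5.9550 -0.5401; 0.4916 -0.1004]
AᵀP(A−BK) = [18.0035 0.0415; 0.0415 0.4986]
P' = Q + AᵀP(A−BK) = [28.0035 -0.9585; -0.9585 1.4986]
tr(P') = 29.5020


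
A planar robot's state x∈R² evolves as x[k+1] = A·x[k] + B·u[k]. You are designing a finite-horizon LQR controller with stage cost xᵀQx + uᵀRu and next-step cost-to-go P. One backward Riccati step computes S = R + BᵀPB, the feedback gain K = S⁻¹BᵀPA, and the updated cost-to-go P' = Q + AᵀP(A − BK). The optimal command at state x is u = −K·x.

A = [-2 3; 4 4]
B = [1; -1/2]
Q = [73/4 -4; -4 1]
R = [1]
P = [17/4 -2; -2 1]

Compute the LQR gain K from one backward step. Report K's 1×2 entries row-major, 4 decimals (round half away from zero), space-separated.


BᵀP = [5.2500 -2.5000]
S = R + BᵀPB = [1] + [6.5000] = [7.5000]
BᵀPA = [-20.5000 5.7500]
K = S⁻¹·BᵀPA = [-2.7333 0.7667]
A−BK = [0.7333 2.2333; 2.6333 4.3833]
AᵀP(A−BK) = [8.9667 -1.7833; -1.7833 1.8417]
P' = Q + AᵀP(A−BK) = [27.2167 -5.7833; -5.7833 2.8417]
tr(P') = 30.0583

-2.7333 0.7667


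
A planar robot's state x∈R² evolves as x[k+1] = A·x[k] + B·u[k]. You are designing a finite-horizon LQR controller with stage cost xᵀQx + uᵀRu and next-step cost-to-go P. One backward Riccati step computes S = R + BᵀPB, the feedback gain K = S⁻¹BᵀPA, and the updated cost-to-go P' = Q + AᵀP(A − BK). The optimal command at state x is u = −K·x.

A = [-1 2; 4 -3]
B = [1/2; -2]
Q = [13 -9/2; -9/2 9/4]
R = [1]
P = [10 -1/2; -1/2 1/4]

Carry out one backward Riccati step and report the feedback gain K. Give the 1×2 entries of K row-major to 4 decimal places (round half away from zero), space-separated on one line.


-1.6364 2.5909

BᵀP = [6.0000 -0.7500]
S = R + BᵀPB = [1] + [4.5000] = [5.5000]
BᵀPA = [-9.0000 14.2500]
K = S⁻¹·BᵀPA = [-1.6364 2.5909]
A−BK = [-0.1818 0.7045; 0.7273 2.1818]
AᵀP(A−BK) = [3.2727 -5.1818; -5.1818 11.3295]
P' = Q + AᵀP(A−BK) = [16.2727 -9.6818; -9.6818 13.5795]
tr(P') = 29.8523


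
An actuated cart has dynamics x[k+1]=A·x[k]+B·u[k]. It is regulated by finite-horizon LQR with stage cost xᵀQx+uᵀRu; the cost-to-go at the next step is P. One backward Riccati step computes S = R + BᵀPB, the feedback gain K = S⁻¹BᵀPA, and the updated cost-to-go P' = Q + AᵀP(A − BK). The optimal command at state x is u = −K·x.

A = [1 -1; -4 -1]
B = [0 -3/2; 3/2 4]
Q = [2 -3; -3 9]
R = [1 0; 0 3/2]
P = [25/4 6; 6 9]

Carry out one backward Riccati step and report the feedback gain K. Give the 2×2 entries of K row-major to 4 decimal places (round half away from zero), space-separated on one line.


BᵀP = [9.0000 13.5000; 14.6250 27.0000]
S = R + BᵀPB = [1 0; 0 3/2] + [20.2500 40.5000; 40.5000 86.0625] = [21.2500 40.5000; 40.5000 87.5625]
BᵀPA = [-45.0000 -22.5000; -93.3750 -41.6250]
K = S⁻¹·BᵀPA = [-0.7195 -1.2898; -0.7336 0.1212]
A−BK = [-0.1004 -0.8182; 0.0136 0.4499]
AᵀP(A−BK) = [1.3732 1.0253; 1.0253 3.2741]
P' = Q + AᵀP(A−BK) = [3.3732 -1.9747; -1.9747 12.2741]
tr(P') = 15.6472

-0.7195 -1.2898 -0.7336 0.1212


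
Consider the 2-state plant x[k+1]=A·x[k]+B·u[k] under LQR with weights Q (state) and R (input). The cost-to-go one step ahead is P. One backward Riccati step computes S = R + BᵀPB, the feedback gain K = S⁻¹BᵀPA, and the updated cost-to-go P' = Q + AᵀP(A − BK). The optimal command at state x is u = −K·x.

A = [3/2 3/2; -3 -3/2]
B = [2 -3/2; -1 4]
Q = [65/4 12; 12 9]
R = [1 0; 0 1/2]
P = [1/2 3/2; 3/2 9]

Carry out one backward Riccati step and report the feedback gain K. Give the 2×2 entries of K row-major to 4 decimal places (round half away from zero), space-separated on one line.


BᵀP = [-0.5000 -6.0000; 5.2500 33.7500]
S = R + BᵀPB = [1 0; 0 1/2] + [5.0000 -23.2500; -23.2500 127.1250] = [6.0000 -23.2500; -23.2500 127.6250]
BᵀPA = [17.2500 8.2500; -93.3750 -42.7500]
K = S⁻¹·BᵀPA = [0.1357 0.2619; -0.7069 -0.2873]
A−BK = [0.1682 0.5454; -0.0366 -0.0891]
AᵀP(A−BK) = [0.2760 0.1599; 0.1599 0.1842]
P' = Q + AᵀP(A−BK) = [16.5260 12.1599; 12.1599 9.1842]
tr(P') = 25.7102

0.1357 0.2619 -0.7069 -0.2873


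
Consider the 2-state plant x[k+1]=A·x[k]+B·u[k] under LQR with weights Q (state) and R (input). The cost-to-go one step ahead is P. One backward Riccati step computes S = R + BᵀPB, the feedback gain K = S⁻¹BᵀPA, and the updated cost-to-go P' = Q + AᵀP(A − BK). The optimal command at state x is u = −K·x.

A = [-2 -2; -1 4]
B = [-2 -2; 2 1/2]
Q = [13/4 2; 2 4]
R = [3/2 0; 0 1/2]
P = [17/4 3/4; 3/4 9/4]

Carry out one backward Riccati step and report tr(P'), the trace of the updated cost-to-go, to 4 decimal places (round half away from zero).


16.4386

BᵀP = [-7.0000 3.0000; -8.1250 -0.3750]
S = R + BᵀPB = [3/2 0; 0 1/2] + [20.0000 15.5000; 15.5000 16.0625] = [21.5000 15.5000; 15.5000 16.5625]
BᵀPA = [11.0000 26.0000; 16.6250 14.7500]
K = S⁻¹·BᵀPA = [-0.6517 1.7437; 1.6137 -0.7413]
A−BK = [-0.0761 0.0049; -0.5034 0.8832]
AᵀP(A−BK) = [2.5913 -3.3569; -3.3569 6.5972]
P' = Q + AᵀP(A−BK) = [5.8413 -1.3569; -1.3569 10.5972]
tr(P') = 16.4386


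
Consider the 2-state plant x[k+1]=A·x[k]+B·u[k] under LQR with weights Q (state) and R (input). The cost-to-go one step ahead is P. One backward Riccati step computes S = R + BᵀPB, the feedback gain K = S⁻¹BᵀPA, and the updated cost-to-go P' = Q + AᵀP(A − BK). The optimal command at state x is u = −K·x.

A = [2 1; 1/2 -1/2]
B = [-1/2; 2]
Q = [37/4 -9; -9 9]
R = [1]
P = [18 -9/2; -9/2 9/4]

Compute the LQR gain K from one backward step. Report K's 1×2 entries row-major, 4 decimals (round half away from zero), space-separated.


-1.3883 -0.9096

BᵀP = [-18.0000 6.7500]
S = R + BᵀPB = [1] + [22.5000] = [23.5000]
BᵀPA = [-32.6250 -21.3750]
K = S⁻¹·BᵀPA = [-1.3883 -0.9096]
A−BK = [1.3059 0.5452; 3.2766 1.3191]
AᵀP(A−BK) = [18.2693 8.0126; 8.0126 3.6203]
P' = Q + AᵀP(A−BK) = [27.5193 -0.9874; -0.9874 12.6203]
tr(P') = 40.1396


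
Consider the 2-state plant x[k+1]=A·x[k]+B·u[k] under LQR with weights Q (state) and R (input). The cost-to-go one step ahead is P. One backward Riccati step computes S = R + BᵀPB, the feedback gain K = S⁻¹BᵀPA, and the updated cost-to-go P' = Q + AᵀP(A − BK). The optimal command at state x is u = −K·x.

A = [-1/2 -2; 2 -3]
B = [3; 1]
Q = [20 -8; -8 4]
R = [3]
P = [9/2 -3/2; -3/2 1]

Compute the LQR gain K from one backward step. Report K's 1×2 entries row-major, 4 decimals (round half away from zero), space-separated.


BᵀP = [12.0000 -3.5000]
S = R + BᵀPB = [3] + [32.5000] = [35.5000]
BᵀPA = [-13.0000 -13.5000]
K = S⁻¹·BᵀPA = [-0.3662 -0.3803]
A−BK = [0.5986 -0.8592; 2.3662 -2.6197]
AᵀP(A−BK) = [3.3644 -2.6937; -2.6937 3.8662]
P' = Q + AᵀP(A−BK) = [23.3644 -10.6937; -10.6937 7.8662]
tr(P') = 31.2306

-0.3662 -0.3803


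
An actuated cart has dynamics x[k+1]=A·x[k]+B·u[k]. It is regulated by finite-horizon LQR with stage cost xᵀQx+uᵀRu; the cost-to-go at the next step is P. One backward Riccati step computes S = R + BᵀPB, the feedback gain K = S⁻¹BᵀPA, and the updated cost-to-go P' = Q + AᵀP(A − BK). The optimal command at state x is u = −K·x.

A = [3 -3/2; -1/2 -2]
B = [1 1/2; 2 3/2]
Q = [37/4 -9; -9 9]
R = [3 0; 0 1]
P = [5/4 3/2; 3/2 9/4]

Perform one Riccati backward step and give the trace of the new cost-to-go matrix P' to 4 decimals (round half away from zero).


BᵀP = [4.2500 6.0000; 2.8750 4.1250]
S = R + BᵀPB = [3 0; 0 1] + [16.2500 11.1250; 11.1250 7.6250] = [19.2500 11.1250; 11.1250 8.6250]
BᵀPA = [9.7500 -18.3750; 6.5625 -12.5625]
K = S⁻¹·BᵀPA = [0.2623 -0.4431; 0.4226 -0.8850]
A−BK = [2.5264 -0.6144; -1.6584 0.2137]
AᵀP(A−BK) = [1.9822 -1.1221; -1.1221 1.5530]
P' = Q + AᵀP(A−BK) = [11.2322 -10.1221; -10.1221 10.5530]
tr(P') = 21.7851

21.7851


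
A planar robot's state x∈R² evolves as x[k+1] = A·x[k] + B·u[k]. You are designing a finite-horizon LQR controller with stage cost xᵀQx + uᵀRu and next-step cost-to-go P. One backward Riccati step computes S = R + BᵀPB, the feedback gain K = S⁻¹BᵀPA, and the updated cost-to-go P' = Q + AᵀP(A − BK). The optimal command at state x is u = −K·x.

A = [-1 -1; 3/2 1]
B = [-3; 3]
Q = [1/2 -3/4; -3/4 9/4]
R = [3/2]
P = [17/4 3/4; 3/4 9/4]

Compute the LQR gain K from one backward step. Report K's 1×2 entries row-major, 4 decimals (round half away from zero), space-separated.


0.3710 0.3226

BᵀP = [-10.5000 4.5000]
S = R + BᵀPB = [3/2] + [45.0000] = [46.5000]
BᵀPA = [17.2500 15.0000]
K = S⁻¹·BᵀPA = [0.3710 0.3226]
A−BK = [0.1129 -0.0323; 0.3871 0.0323]
AᵀP(A−BK) = [0.6633 0.1855; 0.1855 0.1613]
P' = Q + AᵀP(A−BK) = [1.1633 -0.5645; -0.5645 2.4113]
tr(P') = 3.5746


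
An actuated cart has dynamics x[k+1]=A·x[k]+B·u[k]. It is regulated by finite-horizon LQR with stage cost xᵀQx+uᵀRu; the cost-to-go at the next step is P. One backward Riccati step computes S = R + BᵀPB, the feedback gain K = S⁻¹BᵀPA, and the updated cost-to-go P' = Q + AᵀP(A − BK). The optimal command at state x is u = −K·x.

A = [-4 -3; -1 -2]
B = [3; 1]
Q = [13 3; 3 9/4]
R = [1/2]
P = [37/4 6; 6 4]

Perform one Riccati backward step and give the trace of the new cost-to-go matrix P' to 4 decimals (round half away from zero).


16.8308

BᵀP = [33.7500 22.0000]
S = R + BᵀPB = [1/2] + [123.2500] = [123.7500]
BᵀPA = [-157.0000 -145.2500]
K = S⁻¹·BᵀPA = [-1.2687 -1.1737]
A−BK = [-0.1939 0.5212; 0.2687 -0.8263]
AᵀP(A−BK) = [0.8162 0.7232; 0.7232 0.7646]
P' = Q + AᵀP(A−BK) = [13.8162 3.7232; 3.7232 3.0146]
tr(P') = 16.8308


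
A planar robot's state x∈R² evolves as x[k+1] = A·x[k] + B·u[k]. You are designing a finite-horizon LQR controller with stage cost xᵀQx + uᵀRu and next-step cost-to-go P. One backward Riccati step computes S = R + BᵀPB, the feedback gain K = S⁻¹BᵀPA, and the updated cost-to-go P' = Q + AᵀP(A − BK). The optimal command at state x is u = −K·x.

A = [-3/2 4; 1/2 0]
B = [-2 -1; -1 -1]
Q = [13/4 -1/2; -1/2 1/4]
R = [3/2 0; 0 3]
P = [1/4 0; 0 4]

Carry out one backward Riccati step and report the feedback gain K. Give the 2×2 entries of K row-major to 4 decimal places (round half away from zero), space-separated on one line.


BᵀP = [-0.5000 -4.0000; -0.2500 -4.0000]
S = R + BᵀPB = [3/2 0; 0 3] + [5.0000 4.5000; 4.5000 4.2500] = [6.5000 4.5000; 4.5000 7.2500]
BᵀPA = [-1.2500 -2.0000; -1.6250 -1.0000]
K = S⁻¹·BᵀPA = [-0.0651 -0.3721; -0.1837 0.0930]
A−BK = [-1.8140 3.3488; 0.2512 -0.2791]
AᵀP(A−BK) = [1.1826 -1.8140; -1.8140 3.3488]
P' = Q + AᵀP(A−BK) = [4.4326 -2.3140; -2.3140 3.5988]
tr(P') = 8.0314

-0.0651 -0.3721 -0.1837 0.0930


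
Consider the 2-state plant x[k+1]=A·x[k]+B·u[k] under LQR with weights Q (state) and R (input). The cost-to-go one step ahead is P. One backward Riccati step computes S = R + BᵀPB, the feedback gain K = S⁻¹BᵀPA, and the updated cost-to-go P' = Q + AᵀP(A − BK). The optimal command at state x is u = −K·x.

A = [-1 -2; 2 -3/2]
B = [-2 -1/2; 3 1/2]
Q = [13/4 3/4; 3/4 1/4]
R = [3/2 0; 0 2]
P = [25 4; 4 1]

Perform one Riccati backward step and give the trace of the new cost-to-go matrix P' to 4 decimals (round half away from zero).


17.9662

BᵀP = [-38.0000 -5.0000; -10.5000 -1.5000]
S = R + BᵀPB = [3/2 0; 0 2] + [61.0000 16.5000; 16.5000 4.5000] = [62.5000 16.5000; 16.5000 6.5000]
BᵀPA = [28.0000 83.5000; 7.5000 23.2500]
K = S⁻¹·BᵀPA = [0.4347 1.1875; 0.0504 0.5625]
A−BK = [-0.1054 0.6563; 0.6707 -5.3438]
AᵀP(A−BK) = [0.4506 -0.4688; -0.4688 14.0156]
P' = Q + AᵀP(A−BK) = [3.7006 0.2813; 0.2813 14.2656]
tr(P') = 17.9662


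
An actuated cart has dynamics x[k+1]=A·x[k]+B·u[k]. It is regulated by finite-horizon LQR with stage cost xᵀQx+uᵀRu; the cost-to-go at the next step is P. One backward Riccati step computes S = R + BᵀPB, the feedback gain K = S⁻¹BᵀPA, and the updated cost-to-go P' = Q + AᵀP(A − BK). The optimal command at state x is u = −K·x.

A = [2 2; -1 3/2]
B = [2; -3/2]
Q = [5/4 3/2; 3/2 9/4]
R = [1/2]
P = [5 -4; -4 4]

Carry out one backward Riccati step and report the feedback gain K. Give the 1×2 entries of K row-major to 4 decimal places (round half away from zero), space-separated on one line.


BᵀP = [16.0000 -14.0000]
S = R + BᵀPB = [1/2] + [53.0000] = [53.5000]
BᵀPA = [46.0000 11.0000]
K = S⁻¹·BᵀPA = [0.8598 0.2056]
A−BK = [0.2804 1.5888; 0.2897 1.8084]
AᵀP(A−BK) = [0.4486 0.5421; 0.5421 2.7383]
P' = Q + AᵀP(A−BK) = [1.6986 2.0421; 2.0421 4.9883]
tr(P') = 6.6869

0.8598 0.2056


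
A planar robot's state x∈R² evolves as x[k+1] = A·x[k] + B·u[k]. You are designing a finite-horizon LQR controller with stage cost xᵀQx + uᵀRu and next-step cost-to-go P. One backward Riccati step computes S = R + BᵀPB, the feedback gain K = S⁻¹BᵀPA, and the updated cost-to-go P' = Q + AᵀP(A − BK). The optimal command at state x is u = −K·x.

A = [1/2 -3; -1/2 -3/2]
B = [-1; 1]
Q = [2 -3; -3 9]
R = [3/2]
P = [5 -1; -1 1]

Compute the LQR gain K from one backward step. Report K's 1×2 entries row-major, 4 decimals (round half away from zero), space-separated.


BᵀP = [-6.0000 2.0000]
S = R + BᵀPB = [3/2] + [8.0000] = [9.5000]
BᵀPA = [-4.0000 15.0000]
K = S⁻¹·BᵀPA = [-0.4211 1.5789]
A−BK = [0.0789 -1.4211; -0.0789 -3.0789]
AᵀP(A−BK) = [0.3158 -1.1842; -1.1842 14.5658]
P' = Q + AᵀP(A−BK) = [2.3158 -4.1842; -4.1842 23.5658]
tr(P') = 25.8816

-0.4211 1.5789


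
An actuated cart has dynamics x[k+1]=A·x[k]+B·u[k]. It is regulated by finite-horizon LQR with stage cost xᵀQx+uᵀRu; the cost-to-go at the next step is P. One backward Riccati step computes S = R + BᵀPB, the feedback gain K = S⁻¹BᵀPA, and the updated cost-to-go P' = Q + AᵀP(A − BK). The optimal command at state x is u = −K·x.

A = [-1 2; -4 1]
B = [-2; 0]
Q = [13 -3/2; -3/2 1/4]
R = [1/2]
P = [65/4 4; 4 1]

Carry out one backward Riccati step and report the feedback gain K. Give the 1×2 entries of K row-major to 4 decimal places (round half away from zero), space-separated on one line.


0.9847 -1.1145

BᵀP = [-32.5000 -8.0000]
S = R + BᵀPB = [1/2] + [65.0000] = [65.5000]
BᵀPA = [64.5000 -73.0000]
K = S⁻¹·BᵀPA = [0.9847 -1.1145]
A−BK = [0.9695 -0.2290; -4.0000 1.0000]
AᵀP(A−BK) = [0.7347 -0.6145; -0.6145 0.6412]
P' = Q + AᵀP(A−BK) = [13.7347 -2.1145; -2.1145 0.8912]
tr(P') = 14.6260


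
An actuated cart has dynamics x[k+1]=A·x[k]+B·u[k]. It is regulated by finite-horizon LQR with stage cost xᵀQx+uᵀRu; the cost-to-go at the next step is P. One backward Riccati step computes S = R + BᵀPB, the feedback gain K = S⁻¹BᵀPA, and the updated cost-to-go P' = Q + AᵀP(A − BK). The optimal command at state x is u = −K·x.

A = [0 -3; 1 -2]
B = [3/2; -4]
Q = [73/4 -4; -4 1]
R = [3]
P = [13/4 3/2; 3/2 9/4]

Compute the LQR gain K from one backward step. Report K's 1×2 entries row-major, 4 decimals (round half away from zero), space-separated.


-0.2384 0.5960

BᵀP = [-1.1250 -6.7500]
S = R + BᵀPB = [3] + [25.3125] = [28.3125]
BᵀPA = [-6.7500 16.8750]
K = S⁻¹·BᵀPA = [-0.2384 0.5960]
A−BK = [0.3576 -3.8940; 0.0464 0.3841]
AᵀP(A−BK) = [0.6407 -4.9768; -4.9768 46.1921]
P' = Q + AᵀP(A−BK) = [18.8907 -8.9768; -8.9768 47.1921]
tr(P') = 66.0828


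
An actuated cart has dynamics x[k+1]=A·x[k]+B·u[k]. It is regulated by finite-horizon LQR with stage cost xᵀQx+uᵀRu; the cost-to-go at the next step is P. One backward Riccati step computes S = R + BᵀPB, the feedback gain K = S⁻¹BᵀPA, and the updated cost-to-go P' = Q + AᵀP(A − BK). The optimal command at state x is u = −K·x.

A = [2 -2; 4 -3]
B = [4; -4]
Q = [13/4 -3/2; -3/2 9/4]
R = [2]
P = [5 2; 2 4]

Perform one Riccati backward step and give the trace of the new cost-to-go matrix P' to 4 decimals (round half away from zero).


200.7195

BᵀP = [12.0000 -8.0000]
S = R + BᵀPB = [2] + [80.0000] = [82.0000]
BᵀPA = [-8.0000 0.0000]
K = S⁻¹·BᵀPA = [-0.0976 0.0000]
A−BK = [2.3902 -2.0000; 3.6098 -3.0000]
AᵀP(A−BK) = [115.2195 -96.0000; -96.0000 80.0000]
P' = Q + AᵀP(A−BK) = [118.4695 -97.5000; -97.5000 82.2500]
tr(P') = 200.7195


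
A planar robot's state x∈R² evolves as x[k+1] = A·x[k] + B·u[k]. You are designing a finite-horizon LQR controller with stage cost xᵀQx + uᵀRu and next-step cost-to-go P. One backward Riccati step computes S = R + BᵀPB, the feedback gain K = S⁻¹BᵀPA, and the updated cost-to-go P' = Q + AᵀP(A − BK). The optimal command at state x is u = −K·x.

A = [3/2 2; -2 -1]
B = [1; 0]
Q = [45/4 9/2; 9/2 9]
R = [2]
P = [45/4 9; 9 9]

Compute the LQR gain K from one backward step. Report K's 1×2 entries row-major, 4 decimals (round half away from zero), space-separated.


BᵀP = [11.2500 9.0000]
S = R + BᵀPB = [2] + [11.2500] = [13.2500]
BᵀPA = [-1.1250 13.5000]
K = S⁻¹·BᵀPA = [-0.0849 1.0189]
A−BK = [1.5849 0.9811; -2.0000 -1.0000]
AᵀP(A−BK) = [7.2170 3.3962; 3.3962 4.2453]
P' = Q + AᵀP(A−BK) = [18.4670 7.8962; 7.8962 13.2453]
tr(P') = 31.7123

-0.0849 1.0189


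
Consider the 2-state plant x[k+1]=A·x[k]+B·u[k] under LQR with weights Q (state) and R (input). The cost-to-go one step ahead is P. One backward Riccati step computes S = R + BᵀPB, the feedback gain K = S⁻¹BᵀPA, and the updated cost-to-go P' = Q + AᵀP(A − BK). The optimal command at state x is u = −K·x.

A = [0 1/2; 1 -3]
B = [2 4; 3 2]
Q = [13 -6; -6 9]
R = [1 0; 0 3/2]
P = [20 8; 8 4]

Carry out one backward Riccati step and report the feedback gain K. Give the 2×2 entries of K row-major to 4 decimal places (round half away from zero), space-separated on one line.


0.3065 -0.9638 -0.1195 0.4913

BᵀP = [64.0000 28.0000; 96.0000 40.0000]
S = R + BᵀPB = [1 0; 0 3/2] + [212.0000 312.0000; 312.0000 464.0000] = [213.0000 312.0000; 312.0000 465.5000]
BᵀPA = [28.0000 -52.0000; 40.0000 -72.0000]
K = S⁻¹·BᵀPA = [0.3065 -0.9638; -0.1195 0.4913]
A−BK = [-0.1350 0.4624; 0.3195 -1.0913]
AᵀP(A−BK) = [0.1981 -0.6661; -0.6661 2.2570]
P' = Q + AᵀP(A−BK) = [13.1981 -6.6661; -6.6661 11.2570]
tr(P') = 24.4550


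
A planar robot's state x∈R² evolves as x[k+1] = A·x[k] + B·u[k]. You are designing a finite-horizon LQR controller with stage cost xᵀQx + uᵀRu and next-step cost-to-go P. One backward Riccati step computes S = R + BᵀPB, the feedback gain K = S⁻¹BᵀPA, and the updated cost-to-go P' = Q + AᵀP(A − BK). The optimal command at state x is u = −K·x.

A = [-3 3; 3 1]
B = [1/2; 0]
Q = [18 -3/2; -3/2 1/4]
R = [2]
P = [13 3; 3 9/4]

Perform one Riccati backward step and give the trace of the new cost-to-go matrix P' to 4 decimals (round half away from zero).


111.8929

BᵀP = [6.5000 1.5000]
S = R + BᵀPB = [2] + [3.2500] = [5.2500]
BᵀPA = [-15.0000 21.0000]
K = S⁻¹·BᵀPA = [-2.8571 4.0000]
A−BK = [-1.5714 1.0000; 3.0000 1.0000]
AᵀP(A−BK) = [40.3929 -32.2500; -32.2500 53.2500]
P' = Q + AᵀP(A−BK) = [58.3929 -33.7500; -33.7500 53.5000]
tr(P') = 111.8929


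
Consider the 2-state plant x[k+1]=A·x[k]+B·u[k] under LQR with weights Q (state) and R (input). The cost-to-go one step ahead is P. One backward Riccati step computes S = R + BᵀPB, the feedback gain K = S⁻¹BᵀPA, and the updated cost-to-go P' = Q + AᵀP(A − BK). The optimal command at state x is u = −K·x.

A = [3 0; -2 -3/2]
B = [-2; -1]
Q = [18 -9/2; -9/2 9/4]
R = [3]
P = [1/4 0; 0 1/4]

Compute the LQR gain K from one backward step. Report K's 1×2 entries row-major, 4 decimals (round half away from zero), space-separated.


BᵀP = [-0.5000 -0.2500]
S = R + BᵀPB = [3] + [1.2500] = [4.2500]
BᵀPA = [-1.0000 0.3750]
K = S⁻¹·BᵀPA = [-0.2353 0.0882]
A−BK = [2.5294 0.1765; -2.2353 -1.4118]
AᵀP(A−BK) = [3.0147 0.8382; 0.8382 0.5294]
P' = Q + AᵀP(A−BK) = [21.0147 -3.6618; -3.6618 2.7794]
tr(P') = 23.7941

-0.2353 0.0882


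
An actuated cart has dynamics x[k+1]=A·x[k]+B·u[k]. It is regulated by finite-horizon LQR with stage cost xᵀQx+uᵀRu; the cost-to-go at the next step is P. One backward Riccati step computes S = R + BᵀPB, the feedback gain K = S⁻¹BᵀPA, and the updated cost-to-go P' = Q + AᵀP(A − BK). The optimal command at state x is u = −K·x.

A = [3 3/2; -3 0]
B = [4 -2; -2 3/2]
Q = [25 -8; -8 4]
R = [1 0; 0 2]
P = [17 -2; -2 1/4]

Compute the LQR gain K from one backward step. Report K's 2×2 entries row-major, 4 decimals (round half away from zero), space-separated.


0.6953 0.3131 -0.1833 -0.0779

BᵀP = [72.0000 -8.5000; -37.0000 4.3750]
S = R + BᵀPB = [1 0; 0 2] + [305.0000 -156.7500; -156.7500 80.5625] = [306.0000 -156.7500; -156.7500 82.5625]
BᵀPA = [241.5000 108.0000; -124.1250 -55.5000]
K = S⁻¹·BᵀPA = [0.6953 0.3131; -0.1833 -0.0779]
A−BK = [-0.1479 0.0921; -1.3344 0.7429]
AᵀP(A−BK) = [0.5783 0.2324; 0.2324 0.1186]
P' = Q + AᵀP(A−BK) = [25.5783 -7.7676; -7.7676 4.1186]
tr(P') = 29.6969


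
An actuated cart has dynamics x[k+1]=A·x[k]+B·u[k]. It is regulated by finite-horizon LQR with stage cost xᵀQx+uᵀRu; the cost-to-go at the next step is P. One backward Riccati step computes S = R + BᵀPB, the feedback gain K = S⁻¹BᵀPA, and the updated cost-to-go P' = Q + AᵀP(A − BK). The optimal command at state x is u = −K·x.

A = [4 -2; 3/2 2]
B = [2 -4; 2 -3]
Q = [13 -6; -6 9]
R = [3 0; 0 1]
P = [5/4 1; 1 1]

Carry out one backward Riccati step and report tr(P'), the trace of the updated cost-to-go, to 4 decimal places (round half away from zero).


23.6778

BᵀP = [4.5000 4.0000; -8.0000 -7.0000]
S = R + BᵀPB = [3 0; 0 1] + [17.0000 -30.0000; -30.0000 53.0000] = [20.0000 -30.0000; -30.0000 54.0000]
BᵀPA = [24.0000 -1.0000; -42.5000 2.0000]
K = S⁻¹·BᵀPA = [0.1167 0.0333; -0.7222 0.0556]
A−BK = [0.8778 -1.8444; -0.9000 2.1000]
AᵀP(A−BK) = [0.7556 -0.4389; -0.4389 0.9222]
P' = Q + AᵀP(A−BK) = [13.7556 -6.4389; -6.4389 9.9222]
tr(P') = 23.6778


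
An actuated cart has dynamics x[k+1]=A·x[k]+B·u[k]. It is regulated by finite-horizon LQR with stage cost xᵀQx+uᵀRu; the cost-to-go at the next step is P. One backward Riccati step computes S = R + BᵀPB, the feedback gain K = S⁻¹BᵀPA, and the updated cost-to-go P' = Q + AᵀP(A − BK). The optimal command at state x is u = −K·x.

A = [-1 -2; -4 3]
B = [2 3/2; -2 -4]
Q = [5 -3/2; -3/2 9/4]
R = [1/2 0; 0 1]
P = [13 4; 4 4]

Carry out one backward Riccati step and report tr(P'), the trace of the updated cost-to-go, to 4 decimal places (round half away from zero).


13.3378

BᵀP = [18.0000 0.0000; 3.5000 -10.0000]
S = R + BᵀPB = [1/2 0; 0 1] + [36.0000 27.0000; 27.0000 45.2500] = [36.5000 27.0000; 27.0000 46.2500]
BᵀPA = [-18.0000 -36.0000; 36.5000 -37.0000]
K = S⁻¹·BᵀPA = [-1.8955 -0.6944; 1.8957 -0.3946]
A−BK = [-0.0527 -0.0193; -0.2080 0.0327]
AᵀP(A−BK) = [5.6870 -0.0949; -0.0949 0.4009]
P' = Q + AᵀP(A−BK) = [10.6870 -1.5949; -1.5949 2.6509]
tr(P') = 13.3378


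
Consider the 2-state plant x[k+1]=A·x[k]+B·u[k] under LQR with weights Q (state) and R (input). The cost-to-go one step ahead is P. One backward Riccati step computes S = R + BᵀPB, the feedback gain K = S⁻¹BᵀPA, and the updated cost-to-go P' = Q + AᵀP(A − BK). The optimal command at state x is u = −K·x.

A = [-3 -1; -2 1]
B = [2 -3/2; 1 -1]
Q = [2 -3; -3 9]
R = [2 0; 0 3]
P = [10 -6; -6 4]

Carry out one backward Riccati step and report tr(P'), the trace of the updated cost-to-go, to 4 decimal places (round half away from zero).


BᵀP = [14.0000 -8.0000; -9.0000 5.0000]
S = R + BᵀPB = [2 0; 0 3] + [20.0000 -13.0000; -13.0000 8.5000] = [22.0000 -13.0000; -13.0000 11.5000]
BᵀPA = [-26.0000 -22.0000; 17.0000 14.0000]
K = S⁻¹·BᵀPA = [-0.9286 -0.8452; 0.4286 0.2619]
A−BK = [-0.5000 1.0833; -0.6429 2.1071]
AᵀP(A−BK) = [2.5714 1.5714; 1.5714 3.7381]
P' = Q + AᵀP(A−BK) = [4.5714 -1.4286; -1.4286 12.7381]
tr(P') = 17.3095

17.3095
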